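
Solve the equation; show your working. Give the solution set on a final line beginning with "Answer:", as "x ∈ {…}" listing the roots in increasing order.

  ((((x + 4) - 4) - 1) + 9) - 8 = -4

Step 1. [((((x + 4) - 4) - 1) + 9) - 8 = -4] the outer -8 inverts by adding 8 ⇒ sub: (((x + 4) - 4) - 1) + 9 = 4.
Step 2. [(((x + 4) - 4) - 1) + 9 = 4] peel the +9: subtract 9 from each side, so sub: ((x + 4) - 4) - 1 = -5.
Step 3. [((x + 4) - 4) - 1 = -5] -1 is outermost — add 1 both sides, so sub: (x + 4) - 4 = -4.
Step 4. [(x + 4) - 4 = -4] -4 is outermost — add 4 both sides ⇒ sub: x + 4 = 0.
Step 5. [x + 4 = 0] subtract 4: x sits inside (… + 4). So sub: x = -4.

Answer: x ∈ {-4}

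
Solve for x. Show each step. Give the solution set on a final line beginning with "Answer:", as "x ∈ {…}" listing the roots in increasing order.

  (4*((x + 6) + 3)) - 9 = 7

Step 1. [(4*((x + 6) + 3)) - 9 = 7] peel the -9: add 9 from each side. So sub: 4*((x + 6) + 3) = 16.
Step 2. [4*((x + 6) + 3) = 16] 4 out front; divide by 4, so div: (x + 6) + 3 = 4.
Step 3. [(x + 6) + 3 = 4] +3 is outermost — subtract 3 both sides. So sub: x + 6 = 1.
Step 4. [x + 6 = 1] subtract 6: x sits inside (… + 6). So sub: x = -5.

Answer: x ∈ {-5}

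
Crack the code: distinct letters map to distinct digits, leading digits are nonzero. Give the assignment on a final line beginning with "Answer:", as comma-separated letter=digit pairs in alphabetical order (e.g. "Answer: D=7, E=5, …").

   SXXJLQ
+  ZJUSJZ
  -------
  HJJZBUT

Step 1. [col 1: Q + Z ≡ T (mod 10)] several values work for Q in column 1 (Q + Z ≡ T (mod 10), carry-in 0); try Q=3 ⇒ Q=3.
Step 2. [H] H is the leading digit of a 7-digit sum of two 6-digit numbers; the final carry is exactly 1 ⇒ H=1.
Step 3. [col 1: Q + Z ≡ T (mod 10)] no forcing yet in column 1 (carry-in 0); Z=7 is free and consistent — try it, so Z=7.
Step 4. [col 1: Q + Z ≡ T (mod 10)] in column 1 we have Q+Z≡T with carry-in 0; given Q=3, Z=7 and digits 1,3,7 already taken and all letters distinct, that pins T to 0, so T=0.
Step 5. [col 2: L + J ≡ U (mod 10)] column 2 (L + J ≡ U (mod 10), carry-in 1) doesn't pin J yet; pick J=2 and continue, so J=2.
Step 6. [col 2: L + J ≡ U (mod 10)] several values work for U in column 2 (L + J ≡ U (mod 10), carry-in 1); try U=8, so U=8.
Step 7. [col 2: L + J ≡ U (mod 10)] from column 2 (J=2, U=8, carry-in 1, digits 0,1,2,3,7,8 already taken and all letters distinct): L must equal 5 ⇒ L=5.
Step 8. [col 3: J + S ≡ B (mod 10)] column 3 reads J+S+carry(0)=B with J=2; with digits 0,1,2,3,5,7,8 already taken and all letters distinct, the only value for S is 4 ⇒ S=4.
Step 9. [col 3: J + S ≡ B (mod 10)] from column 3 (J=2, S=4, carry-in 0, digits 0,1,2,3,4,5,7,8 already taken and all letters distinct): B must equal 6. So B=6.
Step 10. [col 4: X + U ≡ Z (mod 10)] column 4 reads X+U+carry(0)=Z with U=8, Z=7; with digits 0,1,2,3,4,5,6,7,8 already taken and all letters distinct, the only value for X is 9, so X=9.

Answer: B=6, H=1, J=2, L=5, Q=3, S=4, T=0, U=8, X=9, Z=7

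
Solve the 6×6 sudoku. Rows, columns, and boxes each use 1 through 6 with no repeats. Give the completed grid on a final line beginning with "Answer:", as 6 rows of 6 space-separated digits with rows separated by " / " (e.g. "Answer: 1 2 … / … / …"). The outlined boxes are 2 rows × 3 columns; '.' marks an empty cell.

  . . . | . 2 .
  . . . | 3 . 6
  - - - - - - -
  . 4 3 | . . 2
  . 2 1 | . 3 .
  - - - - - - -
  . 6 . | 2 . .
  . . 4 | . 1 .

Step 1. [r5c3∈{5}] only 5 remains possible at r5c3, so r5c3=5.
Step 2. [r1c6∈{1,4,5}] across col 6, 1 lands solely at r1c6, so r1c6=1.
Step 3. [r6c2∈{3}] nothing but 3 survives at r6c2. So r6c2=3.
Step 4. [r3c5∈{5,6}] across col 5, 6 lands solely at r3c5, so r3c5=6.
Step 5. [r3c1∈{5}] only 5 remains possible at r3c1. So r3c1=5.
Step 6. [r2c5∈{4,5}] across col 5, 5 lands solely at r2c5, so r2c5=5.
Step 7. [r2c1∈{1,2,4}] r2c1 is the only open cell in row 2 admitting 4, so r2c1=4.
Step 8. [r6c6∈{5}] r6c6 has the single candidate 5. So r6c6=5.
Step 9. [r4c6∈{4}] r4c6 has the single candidate 4, so r4c6=4.
Step 10. [r1c3∈{6}] r1c3's peers cover all but 6, so r1c3=6.
Step 11. [r2c3∈{2}] nothing but 2 survives at r2c3. So r2c3=2.
Step 12. [r6c4∈{6}] r6c4 has the single candidate 6. So r6c4=6.
Step 13. [r5c5∈{4}] nothing but 4 survives at r5c5. So r5c5=4.
Step 14. [r5c1∈{1}] r5c1 is down to just 1. So r5c1=1.
Step 15. [r3c4∈{1}] r3c4's peers cover all but 1 ⇒ r3c4=1.
Step 16. [r1c1∈{3}] r1c1 has the single candidate 3. So r1c1=3.
Step 17. [r6c1∈{2}] r6c1 is down to just 2. So r6c1=2.
Step 18. [r1c2∈{5}] r1c2's peers cover all but 5 ⇒ r1c2=5.
Step 19. [r1c4∈{4}] r1c4's peers cover all but 4. So r1c4=4.
Step 20. [r4c1∈{6}] nothing but 6 survives at r4c1. So r4c1=6.
Step 21. [r2c2∈{1}] r2c2 is down to just 1 ⇒ r2c2=1.
Step 22. [r4c4∈{5}] only 5 remains possible at r4c4. So r4c4=5.
Step 23. [r5c6∈{3}] r5c6 has the single candidate 3 ⇒ r5c6=3.

Answer: 3 5 6 4 2 1 / 4 1 2 3 5 6 / 5 4 3 1 6 2 / 6 2 1 5 3 4 / 1 6 5 2 4 3 / 2 3 4 6 1 5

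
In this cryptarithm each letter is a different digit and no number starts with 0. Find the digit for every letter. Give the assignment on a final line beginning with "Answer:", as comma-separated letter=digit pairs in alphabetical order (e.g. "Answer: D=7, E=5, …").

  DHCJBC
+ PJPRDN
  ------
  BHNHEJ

Step 1. [col 1: C + N ≡ J (mod 10)] several values work for N in column 1 (C + N ≡ J (mod 10), carry-in 0); try N=6, so N=6.
Step 2. [col 1: C + N ≡ J (mod 10)] column 1 (C + N ≡ J (mod 10), carry-in 0) doesn't pin J yet; pick J=0 and continue ⇒ J=0.
Step 3. [col 1: C + N ≡ J (mod 10)] from column 1 (N=6, J=0, carry-in 0, digits 0,6 already taken and all letters distinct): C must equal 4 ⇒ C=4.
Step 4. [col 2: B + D ≡ E (mod 10)] several values work for D in column 2 (B + D ≡ E (mod 10), carry-in 1); try D=5 ⇒ D=5.
Step 5. [col 2: B + D ≡ E (mod 10)] E=3 is one option consistent with column 2 (B + D ≡ E (mod 10), carry-in 1) — take it. So E=3.
Step 6. [col 2: B + D ≡ E (mod 10)] column 2: given D=5, E=3, carry-in 1, and digits 0,3,4,5,6 already taken and all letters distinct, B+D≡E (mod 10) forces B=7 ⇒ B=7.
Step 7. [col 3: J + R ≡ H (mod 10)] several values work for H in column 3 (J + R ≡ H (mod 10), carry-in 1); try H=9, so H=9.
Step 8. [col 3: J + R ≡ H (mod 10)] in column 3 we have J+R≡H with carry-in 1; given J=0, H=9 and digits 0,3,4,5,6,7,9 already taken and all letters distinct, that pins R to 8 ⇒ R=8.
Step 9. [col 4: C + P ≡ N (mod 10)] in column 4 we have C+P≡N with carry-in 0; given C=4, N=6 and digits 0,3,4,5,6,7,8,9 already taken and all letters distinct, that pins P to 2. So P=2.

Answer: B=7, C=4, D=5, E=3, H=9, J=0, N=6, P=2, R=8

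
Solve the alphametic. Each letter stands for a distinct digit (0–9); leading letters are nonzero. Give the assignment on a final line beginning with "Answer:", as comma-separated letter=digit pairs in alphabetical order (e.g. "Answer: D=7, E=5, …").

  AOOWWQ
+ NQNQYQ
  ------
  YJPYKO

Step 1. [col 1: Q + Q ≡ O (mod 10)] several values work for O in column 1 (Q + Q ≡ O (mod 10), carry-in 0); try O=2 ⇒ O=2.
Step 2. [col 1: Q + Q ≡ O (mod 10)] no forcing yet in column 1 (carry-in 0); Q=6 is free and consistent — try it ⇒ Q=6.
Step 3. [col 2: W + Y ≡ K (mod 10)] several values work for Y in column 2 (W + Y ≡ K (mod 10), carry-in 1); try Y=7 ⇒ Y=7.
Step 4. [col 2: W + Y ≡ K (mod 10)] K=9 is one option consistent with column 2 (W + Y ≡ K (mod 10), carry-in 1) — take it. So K=9.
Step 5. [col 2: W + Y ≡ K (mod 10)] column 2 reads W+Y+carry(1)=K with Y=7, K=9; with digits 2,6,7,9 already taken and all letters distinct, the only value for W is 1, so W=1.
Step 6. [col 4: O + N ≡ P (mod 10)] several values work for N in column 4 (O + N ≡ P (mod 10), carry-in 0); try N=3, so N=3.
Step 7. [col 4: O + N ≡ P (mod 10)] from column 4 (O=2, N=3, carry-in 0, digits 1,2,3,6,7,9 already taken and all letters distinct): P must equal 5. So P=5.
Step 8. [col 5: O + Q ≡ J (mod 10)] column 5 reads O+Q+carry(0)=J with O=2, Q=6; with digits 1,2,3,5,6,7,9 already taken and all letters distinct, the only value for J is 8, so J=8.
Step 9. [col 6: A + N ≡ Y (mod 10)] in column 6 we have A+N≡Y with carry-in 0; given N=3, Y=7 and digits 1,2,3,5,6,7,8,9 already taken and all letters distinct, that pins A to 4 ⇒ A=4.

Answer: A=4, J=8, K=9, N=3, O=2, P=5, Q=6, W=1, Y=7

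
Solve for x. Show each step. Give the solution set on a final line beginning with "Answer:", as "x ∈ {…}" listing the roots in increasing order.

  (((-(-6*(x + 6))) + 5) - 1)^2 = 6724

Step 1. [(((-(-6*(x + 6))) + 5) - 1)^2 = 6724] √ both sides: 6724 ≥ 0 gives two branches. So sqrt: ((-(-6*(x + 6))) + 5) - 1 = 82 or -82.
Step 2. [((-(-6*(x + 6))) + 5) - 1 = 82 or -82] 1 comes off first (add 1) ⇒ sub: (-(-6*(x + 6))) + 5 = 83 or -81.
Step 3. [(-(-6*(x + 6))) + 5 = 83 or -81] peel the +5: subtract 5 from each side ⇒ sub: -(-6*(x + 6)) = 78 or -86.
Step 4. [-(-6*(x + 6)) = 78 or -86] LHS negated; negate both sides. So neg: -6*(x + 6) = -78 or 86.
Step 5. [-6*(x + 6) = -78 or 86] -6 out front; divide by -6 ⇒ div: x + 6 = 13 or -43/3.
Step 6. [x + 6 = 13 or -43/3] 6 comes off first (subtract 6), so sub: x = 7 or -61/3.

Answer: x ∈ {-61/3, 7}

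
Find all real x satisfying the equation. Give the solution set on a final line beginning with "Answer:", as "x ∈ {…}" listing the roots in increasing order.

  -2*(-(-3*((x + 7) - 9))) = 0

Step 1. [-2*(-(-3*((x + 7) - 9))) = 0] leading coefficient -2: divide by -2. So div: -(-3*((x + 7) - 9)) = 0.
Step 2. [-(-3*((x + 7) - 9)) = 0] flip signs both sides ⇒ neg: -3*((x + 7) - 9) = 0.
Step 3. [-3*((x + 7) - 9) = 0] LHS = -3·(…); ÷-3 both sides. So div: (x + 7) - 9 = 0.
Step 4. [(x + 7) - 9 = 0] -9 is outermost — add 9 both sides. So sub: x + 7 = 9.
Step 5. [x + 7 = 9] +7 is outermost — subtract 7 both sides, so sub: x = 2.

Answer: x ∈ {2}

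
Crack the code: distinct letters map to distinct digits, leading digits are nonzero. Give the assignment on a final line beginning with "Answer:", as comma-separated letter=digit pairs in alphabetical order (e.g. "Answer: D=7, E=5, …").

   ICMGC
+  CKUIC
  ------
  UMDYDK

Step 1. [U] the sum has 6 digits but both addends have 5; that extra leading digit U is the final carry, namely 1 ⇒ U=1.
Step 2. [col 1: C + C ≡ K (mod 10)] no forcing yet in column 1 (carry-in 0); C=6 is free and consistent — try it, so C=6.
Step 3. [col 1: C + C ≡ K (mod 10)] in column 1 we have C+C≡K with carry-in 0; given C=6 and digits 1,6 already taken and all letters distinct, that pins K to 2. So K=2.
Step 4. [col 2: G + I ≡ D (mod 10)] no forcing yet in column 2 (carry-in 1); D=8 is free and consistent — try it ⇒ D=8.
Step 5. [col 2: G + I ≡ D (mod 10)] column 2 (G + I ≡ D (mod 10), carry-in 1) doesn't pin G yet; pick G=0 and continue ⇒ G=0.
Step 6. [col 2: G + I ≡ D (mod 10)] column 2 reads G+I+carry(1)=D with G=0, D=8; with digits 0,1,2,6,8 already taken and all letters distinct, the only value for I is 7. So I=7.
Step 7. [col 3: M + U ≡ Y (mod 10)] M=3 is one option consistent with column 3 (M + U ≡ Y (mod 10), carry-in 0) — take it ⇒ M=3.
Step 8. [col 3: M + U ≡ Y (mod 10)] column 3 reads M+U+carry(0)=Y with M=3, U=1; with digits 0,1,2,3,6,7,8 already taken and all letters distinct, the only value for Y is 4 ⇒ Y=4.

Answer: C=6, D=8, G=0, I=7, K=2, M=3, U=1, Y=4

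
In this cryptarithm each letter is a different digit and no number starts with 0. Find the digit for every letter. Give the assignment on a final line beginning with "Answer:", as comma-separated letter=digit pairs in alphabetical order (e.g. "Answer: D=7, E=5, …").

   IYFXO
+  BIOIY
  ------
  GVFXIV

Step 1. [col 1: O + Y ≡ V (mod 10)] column 1 (O + Y ≡ V (mod 10), carry-in 0) doesn't pin O yet; pick O=8 and continue ⇒ O=8.
Step 2. [col 1: O + Y ≡ V (mod 10)] several values work for Y in column 1 (O + Y ≡ V (mod 10), carry-in 0); try Y=4 ⇒ Y=4.
Step 3. [col 1: O + Y ≡ V (mod 10)] column 1: given O=8, Y=4, carry-in 0, and digits 4,8 already taken and all letters distinct, O+Y≡V (mod 10) forces V=2, so V=2.
Step 4. [col 2: X + I ≡ I (mod 10)] column 2 reads X+I+carry(1)=I with nothing yet; with digits 2,4,8 already taken and all letters distinct, the only value for X is 9. So X=9.
Step 5. [col 2: X + I ≡ I (mod 10)] column 2 (X + I ≡ I (mod 10), carry-in 1) doesn't pin I yet; pick I=6 and continue. So I=6.
Step 6. [col 3: F + O ≡ X (mod 10)] in column 3 we have F+O≡X with carry-in 1; given O=8, X=9 and digits 2,4,6,8,9 already taken and all letters distinct, that pins F to 0 ⇒ F=0.
Step 7. [col 5: I + B ≡ V (mod 10)] from column 5 (I=6, V=2, carry-in 1, digits 0,2,4,6,8,9 already taken and all letters distinct): B must equal 5. So B=5.
Step 8. [col 6: carry → G] in column 6 we have ·+·≡G with carry-in 1; given nothing yet and digits 0,2,4,5,6,8,9 already taken and all letters distinct, that pins G to 1. So G=1.

Answer: B=5, F=0, G=1, I=6, O=8, V=2, X=9, Y=4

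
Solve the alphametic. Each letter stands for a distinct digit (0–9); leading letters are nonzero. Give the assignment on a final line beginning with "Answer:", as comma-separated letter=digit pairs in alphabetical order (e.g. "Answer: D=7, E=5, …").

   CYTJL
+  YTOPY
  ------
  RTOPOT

Step 1. [col 1: L + Y ≡ T (mod 10)] no forcing yet in column 1 (carry-in 0); Y=7 is free and consistent — try it. So Y=7.
Step 2. [col 1: L + Y ≡ T (mod 10)] column 1 (L + Y ≡ T (mod 10), carry-in 0) doesn't pin L yet; pick L=9 and continue, so L=9.
Step 3. [col 1: L + Y ≡ T (mod 10)] column 1 reads L+Y+carry(0)=T with L=9, Y=7; with digits 7,9 already taken and all letters distinct, the only value for T is 6. So T=6.
Step 4. [col 2: J + P ≡ O (mod 10)] column 2 (J + P ≡ O (mod 10), carry-in 1) doesn't pin J yet; pick J=3 and continue. So J=3.
Step 5. [R] the sum has 6 digits but both addends have 5; that extra leading digit R is the final carry, namely 1, so R=1.
Step 6. [col 2: J + P ≡ O (mod 10)] no forcing yet in column 2 (carry-in 1); P=0 is free and consistent — try it. So P=0.
Step 7. [col 2: J + P ≡ O (mod 10)] column 2 reads J+P+carry(1)=O with J=3, P=0; with digits 0,1,3,6,7,9 already taken and all letters distinct, the only value for O is 4 ⇒ O=4.
Step 8. [col 5: C + Y ≡ T (mod 10)] from column 5 (Y=7, T=6, carry-in 1, digits 0,1,3,4,6,7,9 already taken and all letters distinct): C must equal 8, so C=8.

Answer: C=8, J=3, L=9, O=4, P=0, R=1, T=6, Y=7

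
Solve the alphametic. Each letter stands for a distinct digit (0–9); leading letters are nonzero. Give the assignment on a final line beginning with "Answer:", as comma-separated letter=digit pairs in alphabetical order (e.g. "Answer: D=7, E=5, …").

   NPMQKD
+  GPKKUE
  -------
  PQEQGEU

Step 1. [P] the sum has 7 digits but both addends have 6; that extra leading digit P is the final carry, namely 1. So P=1.
Step 2. [col 1: D + E ≡ U (mod 10)] several values work for E in column 1 (D + E ≡ U (mod 10), carry-in 0); try E=3, so E=3.
Step 3. [col 1: D + E ≡ U (mod 10)] column 1 (D + E ≡ U (mod 10), carry-in 0) doesn't pin U yet; pick U=9 and continue, so U=9.
Step 4. [col 1: D + E ≡ U (mod 10)] column 1 reads D+E+carry(0)=U with E=3, U=9; with digits 1,3,9 already taken and all letters distinct, the only value for D is 6 ⇒ D=6.
Step 5. [col 2: K + U ≡ E (mod 10)] column 2: given U=9, E=3, carry-in 0, and digits 1,3,6,9 already taken and all letters distinct, K+U≡E (mod 10) forces K=4. So K=4.
Step 6. [col 3: Q + K ≡ G (mod 10)] Q=2 is one option consistent with column 3 (Q + K ≡ G (mod 10), carry-in 1) — take it, so Q=2.
Step 7. [col 3: Q + K ≡ G (mod 10)] in column 3 we have Q+K≡G with carry-in 1; given Q=2, K=4 and digits 1,2,3,4,6,9 already taken and all letters distinct, that pins G to 7 ⇒ G=7.
Step 8. [col 4: M + K ≡ Q (mod 10)] column 4 reads M+K+carry(0)=Q with K=4, Q=2; with digits 1,2,3,4,6,7,9 already taken and all letters distinct, the only value for M is 8. So M=8.
Step 9. [col 6: N + G ≡ Q (mod 10)] from column 6 (G=7, Q=2, carry-in 0, digits 1,2,3,4,6,7,8,9 already taken and all letters distinct): N must equal 5, so N=5.

Answer: D=6, E=3, G=7, K=4, M=8, N=5, P=1, Q=2, U=9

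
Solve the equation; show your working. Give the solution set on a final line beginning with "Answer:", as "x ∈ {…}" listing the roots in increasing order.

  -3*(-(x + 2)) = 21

Step 1. [-3*(-(x + 2)) = 21] -3 out front; divide by -3, so div: -(x + 2) = -7.
Step 2. [-(x + 2) = -7] flip signs both sides ⇒ neg: x + 2 = 7.
Step 3. [x + 2 = 7] the outer +2 inverts by subtracting 2, so sub: x = 5.

Answer: x ∈ {5}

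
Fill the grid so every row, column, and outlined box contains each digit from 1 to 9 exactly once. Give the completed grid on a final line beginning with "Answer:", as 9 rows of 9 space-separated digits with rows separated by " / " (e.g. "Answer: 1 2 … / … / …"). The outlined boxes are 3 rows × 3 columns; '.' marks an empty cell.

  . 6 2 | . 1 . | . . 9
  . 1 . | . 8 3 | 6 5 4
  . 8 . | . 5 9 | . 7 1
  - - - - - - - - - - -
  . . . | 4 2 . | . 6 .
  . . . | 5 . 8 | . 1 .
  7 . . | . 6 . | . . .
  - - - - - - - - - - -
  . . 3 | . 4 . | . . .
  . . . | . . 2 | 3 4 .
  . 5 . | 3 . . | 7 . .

Step 1. [r7c7∈{1,2,5,8,9}] across col 7, 1 lands solely at r7c7. So r7c7=1.
Step 2. [r9c5∈{9}] only 9 remains possible at r9c5, so r9c5=9.
Step 3. [r8c5∈{7}] r8c5 is down to just 7 ⇒ r8c5=7.
Step 4. [r8c2∈{9}] nothing but 9 survives at r8c2, so r8c2=9.
Step 5. [r4c2∈{3}] r4c2 is down to just 3. So r4c2=3.
Step 6. [r8c9∈{5,6,8}] r8c9 is the only open cell in row 8 admitting 5. So r8c9=5.
Step 7. [r3c3∈{4}] r3c3 is down to just 4. So r3c3=4.
Step 8. [r9c1∈{1,2,4,6,8}] 4 has one home in row 9: r9c1. So r9c1=4.
Step 9. [r6c6∈{1}] only 1 remains possible at r6c6, so r6c6=1.
Step 10. [r9c3∈{1,6,8}] in row 9, 1 fits only at r9c3 ⇒ r9c3=1.
Step 11. [r9c6∈{6}] nothing but 6 survives at r9c6, so r9c6=6.
Step 12. [r7c4∈{8}] r7c4 has the single candidate 8, so r7c4=8.
Step 13. [r3c7∈{2}] r3c7's peers cover all but 2, so r3c7=2.
Step 14. [r5c9∈{2,3,7}] row 5 places 7 nowhere but r5c9 ⇒ r5c9=7.
Step 15. [r4c9∈{8}] r4c9 is down to just 8, so r4c9=8.
Step 16. [r9c9∈{2}] nothing but 2 survives at r9c9. So r9c9=2.
Step 17. [r6c8∈{2,3,9}] 2 has one home in col 8: r6c8, so r6c8=2.
Step 18. [r6c3∈{5,8,9}] row 6 places 8 nowhere but r6c3 ⇒ r6c3=8.
Step 19. [r8c3∈{6}] nothing but 6 survives at r8c3, so r8c3=6.
Step 20. [r5c3∈{9}] r5c3 has the single candidate 9, so r5c3=9.
Step 21. [r6c7∈{4,5,9}] row 6 places 5 nowhere but r6c7 ⇒ r6c7=5.
Step 22. [r1c8∈{3,8}] in col 8, 3 fits only at r1c8. So r1c8=3.
Step 23. [r7c1∈{2}] nothing but 2 survives at r7c1. So r7c1=2.
Step 24. [r1c4∈{7}] r1c4 is down to just 7 ⇒ r1c4=7.
Step 25. [r5c2∈{2,4}] across row 5, 2 lands solely at r5c2 ⇒ r5c2=2.
Step 26. [r4c3∈{5}] r4c3's peers cover all but 5. So r4c3=5.
Step 27. [r4c1∈{1}] only 1 remains possible at r4c1, so r4c1=1.
Step 28. [r2c3∈{7}] r2c3's peers cover all but 7 ⇒ r2c3=7.
Step 29. [r2c4∈{2}] nothing but 2 survives at r2c4, so r2c4=2.
Step 30. [r6c9∈{3}] nothing but 3 survives at r6c9 ⇒ r6c9=3.
Step 31. [r8c1∈{8}] nothing but 8 survives at r8c1, so r8c1=8.
Step 32. [r6c4∈{9}] only 9 remains possible at r6c4 ⇒ r6c4=9.
Step 33. [r4c7∈{9}] r4c7 has the single candidate 9. So r4c7=9.
Step 34. [r6c2∈{4}] r6c2's peers cover all but 4, so r6c2=4.
Step 35. [r7c2∈{7}] r7c2 has the single candidate 7 ⇒ r7c2=7.
Step 36. [r1c7∈{8}] nothing but 8 survives at r1c7, so r1c7=8.
Step 37. [r5c7∈{4}] r5c7 is down to just 4 ⇒ r5c7=4.
Step 38. [r3c1∈{3}] r3c1 is down to just 3 ⇒ r3c1=3.
Step 39. [r1c6∈{4}] r1c6 is down to just 4, so r1c6=4.
Step 40. [r1c1∈{5}] nothing but 5 survives at r1c1 ⇒ r1c1=5.
Step 41. [r7c8∈{9}] nothing but 9 survives at r7c8 ⇒ r7c8=9.
Step 42. [r7c6∈{5}] r7c6 has the single candidate 5 ⇒ r7c6=5.
Step 43. [r4c6∈{7}] r4c6's peers cover all but 7 ⇒ r4c6=7.
Step 44. [r9c8∈{8}] only 8 remains possible at r9c8 ⇒ r9c8=8.
Step 45. [r2c1∈{9}] r2c1 has the single candidate 9 ⇒ r2c1=9.
Step 46. [r8c4∈{1}] nothing but 1 survives at r8c4, so r8c4=1.
Step 47. [r7c9∈{6}] nothing but 6 survives at r7c9 ⇒ r7c9=6.
Step 48. [r3c4∈{6}] only 6 remains possible at r3c4. So r3c4=6.
Step 49. [r5c5∈{3}] r5c5's peers cover all but 3 ⇒ r5c5=3.
Step 50. [r5c1∈{6}] r5c1's peers cover all but 6. So r5c1=6.

Answer: 5 6 2 7 1 4 8 3 9 / 9 1 7 2 8 3 6 5 4 / 3 8 4 6 5 9 2 7 1 / 1 3 5 4 2 7 9 6 8 / 6 2 9 5 3 8 4 1 7 / 7 4 8 9 6 1 5 2 3 / 2 7 3 8 4 5 1 9 6 / 8 9 6 1 7 2 3 4 5 / 4 5 1 3 9 6 7 8 2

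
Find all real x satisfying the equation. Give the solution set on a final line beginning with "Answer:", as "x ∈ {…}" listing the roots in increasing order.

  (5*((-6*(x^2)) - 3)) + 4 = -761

Step 1. [(5*((-6*(x^2)) - 3)) + 4 = -761] +4 is outermost — subtract 4 both sides. So sub: 5*((-6*(x^2)) - 3) = -765.
Step 2. [5*((-6*(x^2)) - 3) = -765] leading coefficient 5: divide by 5 ⇒ div: (-6*(x^2)) - 3 = -153.
Step 3. [(-6*(x^2)) - 3 = -153] peel the -3: add 3 from each side ⇒ sub: -6*(x^2) = -150.
Step 4. [-6*(x^2) = -150] divide by the outer -6, so div: x^2 = 25.
Step 5. [x^2 = 25] √ both sides: 25 ≥ 0 gives two branches, so sqrt: x = 5 or -5.

Answer: x ∈ {-5, 5}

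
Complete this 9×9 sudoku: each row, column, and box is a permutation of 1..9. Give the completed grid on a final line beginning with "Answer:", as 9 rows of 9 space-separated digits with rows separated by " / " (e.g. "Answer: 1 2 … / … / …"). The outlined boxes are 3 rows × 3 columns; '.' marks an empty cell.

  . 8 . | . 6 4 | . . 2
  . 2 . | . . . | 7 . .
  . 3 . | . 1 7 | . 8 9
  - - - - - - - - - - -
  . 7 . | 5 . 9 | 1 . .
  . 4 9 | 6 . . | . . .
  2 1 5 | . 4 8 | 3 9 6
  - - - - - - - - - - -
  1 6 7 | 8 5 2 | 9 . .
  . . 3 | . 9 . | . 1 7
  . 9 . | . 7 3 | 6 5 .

Step 1. [r1c8∈{3}] nothing but 3 survives at r1c8 ⇒ r1c8=3.
Step 2. [r7c8∈{4}] nothing but 4 survives at r7c8. So r7c8=4.
Step 3. [r9c9∈{8}] r9c9 is down to just 8, so r9c9=8.
Step 4. [r9c1∈{4}] r9c1's peers cover all but 4, so r9c1=4.
Step 5. [r1c7∈{5}] r1c7 has the single candidate 5. So r1c7=5.
Step 6. [r3c1∈{5,6}] across row 3, 5 lands solely at r3c1, so r3c1=5.
Step 7. [r3c3∈{4,6}] r3c3 is the only open cell in row 3 admitting 6. So r3c3=6.
Step 8. [r4c8∈{2}] only 2 remains possible at r4c8. So r4c8=2.
Step 9. [r4c5∈{3}] nothing but 3 survives at r4c5, so r4c5=3.
Step 10. [r2c1∈{9}] nothing but 9 survives at r2c1 ⇒ r2c1=9.
Step 11. [r4c3∈{8}] r4c3's peers cover all but 8. So r4c3=8.
Step 12. [r2c3∈{1,4}] across col 3, 4 lands solely at r2c3 ⇒ r2c3=4.
Step 13. [r5c7∈{8}] r5c7's peers cover all but 8. So r5c7=8.
Step 14. [r3c4∈{2}] r3c4's peers cover all but 2. So r3c4=2.
Step 15. [r1c4∈{9}] only 9 remains possible at r1c4, so r1c4=9.
Step 16. [r2c5∈{8}] nothing but 8 survives at r2c5, so r2c5=8.
Step 17. [r5c8∈{7}] r5c8 has the single candidate 7 ⇒ r5c8=7.
Step 18. [r2c6∈{5}] only 5 remains possible at r2c6, so r2c6=5.
Step 19. [r5c6∈{1}] nothing but 1 survives at r5c6. So r5c6=1.
Step 20. [r9c3∈{2}] r9c3's peers cover all but 2. So r9c3=2.
Step 21. [r5c9∈{5}] r5c9 is down to just 5. So r5c9=5.
Step 22. [r4c1∈{6}] r4c1 has the single candidate 6, so r4c1=6.
Step 23. [r8c7∈{2}] nothing but 2 survives at r8c7. So r8c7=2.
Step 24. [r2c4∈{3}] nothing but 3 survives at r2c4 ⇒ r2c4=3.
Step 25. [r7c9∈{3}] r7c9 is down to just 3 ⇒ r7c9=3.
Step 26. [r2c8∈{6}] only 6 remains possible at r2c8 ⇒ r2c8=6.
Step 27. [r5c5∈{2}] r5c5 has the single candidate 2. So r5c5=2.
Step 28. [r6c4∈{7}] r6c4 has the single candidate 7 ⇒ r6c4=7.
Step 29. [r9c4∈{1}] r9c4 has the single candidate 1 ⇒ r9c4=1.
Step 30. [r8c6∈{6}] r8c6 is down to just 6, so r8c6=6.
Step 31. [r4c9∈{4}] r4c9's peers cover all but 4 ⇒ r4c9=4.
Step 32. [r5c1∈{3}] only 3 remains possible at r5c1 ⇒ r5c1=3.
Step 33. [r1c3∈{1}] nothing but 1 survives at r1c3 ⇒ r1c3=1.
Step 34. [r2c9∈{1}] r2c9 is down to just 1. So r2c9=1.
Step 35. [r1c1∈{7}] nothing but 7 survives at r1c1 ⇒ r1c1=7.
Step 36. [r3c7∈{4}] only 4 remains possible at r3c7. So r3c7=4.
Step 37. [r8c2∈{5}] only 5 remains possible at r8c2, so r8c2=5.
Step 38. [r8c1∈{8}] only 8 remains possible at r8c1. So r8c1=8.
Step 39. [r8c4∈{4}] nothing but 4 survives at r8c4. So r8c4=4.

Answer: 7 8 1 9 6 4 5 3 2 / 9 2 4 3 8 5 7 6 1 / 5 3 6 2 1 7 4 8 9 / 6 7 8 5 3 9 1 2 4 / 3 4 9 6 2 1 8 7 5 / 2 1 5 7 4 8 3 9 6 / 1 6 7 8 5 2 9 4 3 / 8 5 3 4 9 6 2 1 7 / 4 9 2 1 7 3 6 5 8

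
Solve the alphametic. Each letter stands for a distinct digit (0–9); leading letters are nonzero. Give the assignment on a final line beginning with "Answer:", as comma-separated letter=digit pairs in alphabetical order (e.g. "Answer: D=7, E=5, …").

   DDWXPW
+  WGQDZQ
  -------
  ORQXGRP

Step 1. [O] O is the leading digit of a 7-digit sum of two 6-digit numbers; the final carry is exactly 1 ⇒ O=1.
Step 2. [col 1: W + Q ≡ P (mod 10)] column 1 (W + Q ≡ P (mod 10), carry-in 0) doesn't pin Q yet; pick Q=6 and continue ⇒ Q=6.
Step 3. [col 1: W + Q ≡ P (mod 10)] W=7 is one option consistent with column 1 (W + Q ≡ P (mod 10), carry-in 0) — take it, so W=7.
Step 4. [col 1: W + Q ≡ P (mod 10)] column 1 reads W+Q+carry(0)=P with W=7, Q=6; with digits 1,6,7 already taken and all letters distinct, the only value for P is 3 ⇒ P=3.
Step 5. [col 2: P + Z ≡ R (mod 10)] column 2 (P + Z ≡ R (mod 10), carry-in 1) doesn't pin Z yet; pick Z=8 and continue, so Z=8.
Step 6. [col 2: P + Z ≡ R (mod 10)] in column 2 we have P+Z≡R with carry-in 1; given P=3, Z=8 and digits 1,3,6,7,8 already taken and all letters distinct, that pins R to 2 ⇒ R=2.
Step 7. [col 3: X + D ≡ G (mod 10)] G=0 is one option consistent with column 3 (X + D ≡ G (mod 10), carry-in 1) — take it ⇒ G=0.
Step 8. [col 3: X + D ≡ G (mod 10)] several values work for D in column 3 (X + D ≡ G (mod 10), carry-in 1); try D=5, so D=5.
Step 9. [col 3: X + D ≡ G (mod 10)] from column 3 (D=5, G=0, carry-in 1, digits 0,1,2,3,5,6,7,8 already taken and all letters distinct): X must equal 4 ⇒ X=4.

Answer: D=5, G=0, O=1, P=3, Q=6, R=2, W=7, X=4, Z=8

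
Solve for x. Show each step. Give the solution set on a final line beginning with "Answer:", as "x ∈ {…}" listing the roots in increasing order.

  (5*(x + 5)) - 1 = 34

Step 1. [(5*(x + 5)) - 1 = 34] peel the -1: add 1 from each side. So sub: 5*(x + 5) = 35.
Step 2. [5*(x + 5) = 35] 5·(inner) — divide through by 5, so div: x + 5 = 7.
Step 3. [x + 5 = 7] subtract 5: x sits inside (… + 5) ⇒ sub: x = 2.

Answer: x ∈ {2}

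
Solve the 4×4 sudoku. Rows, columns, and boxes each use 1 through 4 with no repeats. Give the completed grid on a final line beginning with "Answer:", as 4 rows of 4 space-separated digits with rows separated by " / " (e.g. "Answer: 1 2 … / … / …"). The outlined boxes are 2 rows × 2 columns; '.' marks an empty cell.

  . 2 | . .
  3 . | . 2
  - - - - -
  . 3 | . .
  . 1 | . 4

Step 1. [r2c3∈{1,4}] row 2 places 1 nowhere but r2c3. So r2c3=1.
Step 2. [r4c3∈{2,3}] row 4 places 3 nowhere but r4c3. So r4c3=3.
Step 3. [r3c1∈{2,4}] in row 3, 4 fits only at r3c1 ⇒ r3c1=4.
Step 4. [r2c2∈{4}] r2c2 is down to just 4 ⇒ r2c2=4.
Step 5. [r3c4∈{1}] only 1 remains possible at r3c4 ⇒ r3c4=1.
Step 6. [r1c4∈{3}] r1c4 has the single candidate 3, so r1c4=3.
Step 7. [r1c1∈{1}] r1c1's peers cover all but 1, so r1c1=1.
Step 8. [r4c1∈{2}] r4c1's peers cover all but 2 ⇒ r4c1=2.
Step 9. [r1c3∈{4}] r1c3's peers cover all but 4. So r1c3=4.
Step 10. [r3c3∈{2}] only 2 remains possible at r3c3 ⇒ r3c3=2.

Answer: 1 2 4 3 / 3 4 1 2 / 4 3 2 1 / 2 1 3 4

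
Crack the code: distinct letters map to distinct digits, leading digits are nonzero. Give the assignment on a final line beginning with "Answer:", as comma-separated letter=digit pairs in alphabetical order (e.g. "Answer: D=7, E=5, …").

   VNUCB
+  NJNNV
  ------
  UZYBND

Step 1. [col 1: B + V ≡ D (mod 10)] D=3 is one option consistent with column 1 (B + V ≡ D (mod 10), carry-in 0) — take it, so D=3.
Step 2. [U] adding two 5-digit numbers gives at most 5+1 digits, and here it does — U is that final carry and must be 1, so U=1.
Step 3. [col 1: B + V ≡ D (mod 10)] no forcing yet in column 1 (carry-in 0); B=8 is free and consistent — try it, so B=8.
Step 4. [col 1: B + V ≡ D (mod 10)] column 1 reads B+V+carry(0)=D with B=8, D=3; with digits 1,3,8 already taken and all letters distinct, the only value for V is 5, so V=5.
Step 5. [col 2: C + N ≡ N (mod 10)] from column 2 (nothing yet, carry-in 1, digits 1,3,5,8 already taken and all letters distinct): C must equal 9. So C=9.
Step 6. [col 2: C + N ≡ N (mod 10)] column 2 (C + N ≡ N (mod 10), carry-in 1) doesn't pin N yet; pick N=6 and continue ⇒ N=6.
Step 7. [col 4: N + J ≡ Y (mod 10)] column 4 reads N+J+carry(0)=Y with N=6; with digits 1,3,5,6,8,9 already taken and all letters distinct, the only value for Y is 0. So Y=0.
Step 8. [col 4: N + J ≡ Y (mod 10)] column 4 reads N+J+carry(0)=Y with N=6, Y=0; with digits 0,1,3,5,6,8,9 already taken and all letters distinct, the only value for J is 4. So J=4.
Step 9. [col 5: V + N ≡ Z (mod 10)] column 5: given V=5, N=6, carry-in 1, and digits 0,1,3,4,5,6,8,9 already taken and all letters distinct, V+N≡Z (mod 10) forces Z=2 ⇒ Z=2.

Answer: B=8, C=9, D=3, J=4, N=6, U=1, V=5, Y=0, Z=2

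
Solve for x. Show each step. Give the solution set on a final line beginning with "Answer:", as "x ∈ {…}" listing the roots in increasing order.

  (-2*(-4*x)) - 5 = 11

Step 1. [(-2*(-4*x)) - 5 = 11] add 5: x sits inside (… - 5) ⇒ sub: -2*(-4*x) = 16.
Step 2. [-2*(-4*x) = 16] -2 out front; divide by -2. So div: -4*x = -8.
Step 3. [-4*x = -8] leading coefficient -4: divide by -4. So div: x = 2.

Answer: x ∈ {2}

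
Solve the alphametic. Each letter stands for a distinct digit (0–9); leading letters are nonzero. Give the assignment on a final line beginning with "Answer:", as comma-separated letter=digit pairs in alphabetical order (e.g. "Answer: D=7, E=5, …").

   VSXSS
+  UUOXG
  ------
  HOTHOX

Step 1. [col 1: S + G ≡ X (mod 10)] column 1 (S + G ≡ X (mod 10), carry-in 0) doesn't pin G yet; pick G=9 and continue, so G=9.
Step 2. [col 1: S + G ≡ X (mod 10)] column 1 (S + G ≡ X (mod 10), carry-in 0) doesn't pin S yet; pick S=7 and continue, so S=7.
Step 3. [H] H is the leading digit of a 6-digit sum of two 5-digit numbers; the final carry is exactly 1, so H=1.
Step 4. [col 1: S + G ≡ X (mod 10)] from column 1 (S=7, G=9, carry-in 0, digits 1,7,9 already taken and all letters distinct): X must equal 6. So X=6.
Step 5. [col 2: S + X ≡ O (mod 10)] from column 2 (S=7, X=6, carry-in 1, digits 1,6,7,9 already taken and all letters distinct): O must equal 4 ⇒ O=4.
Step 6. [col 4: S + U ≡ T (mod 10)] several values work for U in column 4 (S + U ≡ T (mod 10), carry-in 1); try U=5. So U=5.
Step 7. [col 4: S + U ≡ T (mod 10)] from column 4 (S=7, U=5, carry-in 1, digits 1,4,5,6,7,9 already taken and all letters distinct): T must equal 3 ⇒ T=3.
Step 8. [col 5: V + U ≡ O (mod 10)] from column 5 (U=5, O=4, carry-in 1, digits 1,3,4,5,6,7,9 already taken and all letters distinct): V must equal 8. So V=8.

Answer: G=9, H=1, O=4, S=7, T=3, U=5, V=8, X=6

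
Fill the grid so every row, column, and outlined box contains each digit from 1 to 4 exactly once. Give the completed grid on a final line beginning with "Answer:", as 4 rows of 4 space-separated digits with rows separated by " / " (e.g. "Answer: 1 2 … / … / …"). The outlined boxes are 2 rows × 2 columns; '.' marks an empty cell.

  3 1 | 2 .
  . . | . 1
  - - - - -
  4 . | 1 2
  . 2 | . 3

Step 1. [r4c3∈{4}] nothing but 4 survives at r4c3 ⇒ r4c3=4.
Step 2. [r2c2∈{4}] nothing but 4 survives at r2c2. So r2c2=4.
Step 3. [r4c1∈{1}] r4c1 has the single candidate 1. So r4c1=1.
Step 4. [r1c4∈{4}] r1c4's peers cover all but 4. So r1c4=4.
Step 5. [r3c2∈{3}] r3c2 is down to just 3 ⇒ r3c2=3.
Step 6. [r2c3∈{3}] nothing but 3 survives at r2c3, so r2c3=3.
Step 7. [r2c1∈{2}] nothing but 2 survives at r2c1. So r2c1=2.

Answer: 3 1 2 4 / 2 4 3 1 / 4 3 1 2 / 1 2 4 3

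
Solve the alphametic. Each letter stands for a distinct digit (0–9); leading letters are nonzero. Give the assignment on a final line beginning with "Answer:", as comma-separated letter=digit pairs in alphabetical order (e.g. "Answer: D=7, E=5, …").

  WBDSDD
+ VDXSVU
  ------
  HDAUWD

Step 1. [col 1: D + U ≡ D (mod 10)] column 1: given nothing yet, carry-in 0, and all letters distinct, none taken yet, D+U≡D (mod 10) forces U=0. So U=0.
Step 2. [col 1: D + U ≡ D (mod 10)] column 1 (D + U ≡ D (mod 10), carry-in 0) doesn't pin D yet; pick D=3 and continue, so D=3.
Step 3. [col 2: D + V ≡ W (mod 10)] no forcing yet in column 2 (carry-in 0); V=1 is free and consistent — try it, so V=1.
Step 4. [col 2: D + V ≡ W (mod 10)] in column 2 we have D+V≡W with carry-in 0; given D=3, V=1 and digits 0,1,3 already taken and all letters distinct, that pins W to 4, so W=4.
Step 5. [col 3: S + S ≡ U (mod 10)] from column 3 (U=0, carry-in 0, digits 0,1,3,4 already taken and all letters distinct): S must equal 5, so S=5.
Step 6. [col 4: D + X ≡ A (mod 10)] no forcing yet in column 4 (carry-in 1); X=8 is free and consistent — try it, so X=8.
Step 7. [col 4: D + X ≡ A (mod 10)] in column 4 we have D+X≡A with carry-in 1; given D=3, X=8 and digits 0,1,3,4,5,8 already taken and all letters distinct, that pins A to 2. So A=2.
Step 8. [col 5: B + D ≡ D (mod 10)] column 5 reads B+D+carry(1)=D with D=3; with digits 0,1,2,3,4,5,8 already taken and all letters distinct, the only value for B is 9. So B=9.
Step 9. [col 6: W + V ≡ H (mod 10)] from column 6 (W=4, V=1, carry-in 1, digits 0,1,2,3,4,5,8,9 already taken and all letters distinct): H must equal 6. So H=6.

Answer: A=2, B=9, D=3, H=6, S=5, U=0, V=1, W=4, X=8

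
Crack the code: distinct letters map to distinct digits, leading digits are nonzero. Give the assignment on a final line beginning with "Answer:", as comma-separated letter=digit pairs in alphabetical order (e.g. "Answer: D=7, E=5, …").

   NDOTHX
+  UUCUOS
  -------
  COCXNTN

Step 1. [col 1: X + S ≡ N (mod 10)] no forcing yet in column 1 (carry-in 0); S=9 is free and consistent — try it, so S=9.
Step 2. [col 1: X + S ≡ N (mod 10)] no forcing yet in column 1 (carry-in 0); X=6 is free and consistent — try it, so X=6.
Step 3. [C] C is the leading digit of a 7-digit sum of two 6-digit numbers; the final carry is exactly 1. So C=1.
Step 4. [col 1: X + S ≡ N (mod 10)] in column 1 we have X+S≡N with carry-in 0; given X=6, S=9 and digits 1,6,9 already taken and all letters distinct, that pins N to 5 ⇒ N=5.
Step 5. [col 2: H + O ≡ T (mod 10)] column 2 (H + O ≡ T (mod 10), carry-in 1) doesn't pin H yet; pick H=2 and continue ⇒ H=2.
Step 6. [col 2: H + O ≡ T (mod 10)] no forcing yet in column 2 (carry-in 1); T=7 is free and consistent — try it, so T=7.
Step 7. [col 2: H + O ≡ T (mod 10)] column 2: given H=2, T=7, carry-in 1, and digits 1,2,5,6,7,9 already taken and all letters distinct, H+O≡T (mod 10) forces O=4. So O=4.
Step 8. [col 3: T + U ≡ N (mod 10)] in column 3 we have T+U≡N with carry-in 0; given T=7, N=5 and digits 1,2,4,5,6,7,9 already taken and all letters distinct, that pins U to 8 ⇒ U=8.
Step 9. [col 5: D + U ≡ C (mod 10)] in column 5 we have D+U≡C with carry-in 0; given U=8, C=1 and digits 1,2,4,5,6,7,8,9 already taken and all letters distinct, that pins D to 3 ⇒ D=3.

Answer: C=1, D=3, H=2, N=5, O=4, S=9, T=7, U=8, X=6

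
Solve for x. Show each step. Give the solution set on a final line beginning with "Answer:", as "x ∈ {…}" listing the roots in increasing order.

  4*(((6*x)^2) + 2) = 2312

Step 1. [4*(((6*x)^2) + 2) = 2312] 4·(inner) — divide through by 4, so div: ((6*x)^2) + 2 = 578.
Step 2. [((6*x)^2) + 2 = 578] +2 is outermost — subtract 2 both sides, so sub: (6*x)^2 = 576.
Step 3. [(6*x)^2 = 576] √ both sides: 576 ≥ 0 gives two branches. So sqrt: 6*x = 24 or -24.
Step 4. [6*x = 24 or -24] leading coefficient 6: divide by 6 ⇒ div: x = 4 or -4.

Answer: x ∈ {-4, 4}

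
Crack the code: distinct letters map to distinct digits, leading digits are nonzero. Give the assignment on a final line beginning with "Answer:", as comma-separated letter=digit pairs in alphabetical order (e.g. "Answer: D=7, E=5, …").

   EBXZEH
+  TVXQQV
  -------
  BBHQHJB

Step 1. [col 1: H + V ≡ B (mod 10)] B=1 is one option consistent with column 1 (H + V ≡ B (mod 10), carry-in 0) — take it, so B=1.
Step 2. [col 1: H + V ≡ B (mod 10)] column 1 (H + V ≡ B (mod 10), carry-in 0) doesn't pin V yet; pick V=5 and continue, so V=5.
Step 3. [col 1: H + V ≡ B (mod 10)] from column 1 (V=5, B=1, carry-in 0, digits 1,5 already taken and all letters distinct): H must equal 6, so H=6.
Step 4. [col 2: E + Q ≡ J (mod 10)] no forcing yet in column 2 (carry-in 1); J=0 is free and consistent — try it ⇒ J=0.
Step 5. [col 2: E + Q ≡ J (mod 10)] several values work for E in column 2 (E + Q ≡ J (mod 10), carry-in 1); try E=2. So E=2.
Step 6. [col 2: E + Q ≡ J (mod 10)] column 2 reads E+Q+carry(1)=J with E=2, J=0; with digits 0,1,2,5,6 already taken and all letters distinct, the only value for Q is 7, so Q=7.
Step 7. [col 3: Z + Q ≡ H (mod 10)] from column 3 (Q=7, H=6, carry-in 1, digits 0,1,2,5,6,7 already taken and all letters distinct): Z must equal 8. So Z=8.
Step 8. [col 4: X + X ≡ Q (mod 10)] from column 4 (Q=7, carry-in 1, digits 0,1,2,5,6,7,8 already taken and all letters distinct): X must equal 3, so X=3.
Step 9. [col 6: E + T ≡ B (mod 10)] column 6: given E=2, B=1, carry-in 0, and digits 0,1,2,3,5,6,7,8 already taken and all letters distinct, E+T≡B (mod 10) forces T=9, so T=9.

Answer: B=1, E=2, H=6, J=0, Q=7, T=9, V=5, X=3, Z=8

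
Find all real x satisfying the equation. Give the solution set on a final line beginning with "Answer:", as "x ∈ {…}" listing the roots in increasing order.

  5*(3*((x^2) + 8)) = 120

Step 1. [5*(3*((x^2) + 8)) = 120] 5·(inner) — divide through by 5, so div: 3*((x^2) + 8) = 24.
Step 2. [3*((x^2) + 8) = 24] LHS = 3·(…); ÷3 both sides. So div: (x^2) + 8 = 8.
Step 3. [(x^2) + 8 = 8] peel the +8: subtract 8 from each side ⇒ sub: x^2 = 0.
Step 4. [x^2 = 0] LHS squared, RHS 0 ≥ 0: apply √ (±), so sqrt: x = 0.

Answer: x ∈ {0}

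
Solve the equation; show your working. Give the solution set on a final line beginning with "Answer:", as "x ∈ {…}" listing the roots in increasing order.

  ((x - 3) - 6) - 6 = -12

Step 1. [((x - 3) - 6) - 6 = -12] add 6: x sits inside (… - 6) ⇒ sub: (x - 3) - 6 = -6.
Step 2. [(x - 3) - 6 = -6] -6 is outermost — add 6 both sides. So sub: x - 3 = 0.
Step 3. [x - 3 = 0] -3 is outermost — add 3 both sides, so sub: x = 3.

Answer: x ∈ {3}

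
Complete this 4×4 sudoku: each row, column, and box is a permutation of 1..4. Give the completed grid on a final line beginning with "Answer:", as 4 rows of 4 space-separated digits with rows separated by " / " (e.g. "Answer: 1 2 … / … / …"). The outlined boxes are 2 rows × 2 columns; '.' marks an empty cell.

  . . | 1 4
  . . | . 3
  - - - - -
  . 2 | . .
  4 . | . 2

Step 1. [r4c2∈{1,3}] r4c2 is the only open cell in row 4 admitting 1, so r4c2=1.
Step 2. [r1c1∈{2,3}] 2 has one home in row 1: r1c1 ⇒ r1c1=2.
Step 3. [r3c3∈{3,4}] row 3 places 4 nowhere but r3c3 ⇒ r3c3=4.
Step 4. [r3c1∈{3}] r3c1 is down to just 3. So r3c1=3.
Step 5. [r4c3∈{3}] r4c3's peers cover all but 3, so r4c3=3.
Step 6. [r1c2∈{3}] r1c2's peers cover all but 3, so r1c2=3.
Step 7. [r2c3∈{2}] r2c3's peers cover all but 2 ⇒ r2c3=2.
Step 8. [r3c4∈{1}] only 1 remains possible at r3c4, so r3c4=1.
Step 9. [r2c2∈{4}] only 4 remains possible at r2c2. So r2c2=4.
Step 10. [r2c1∈{1}] only 1 remains possible at r2c1. So r2c1=1.

Answer: 2 3 1 4 / 1 4 2 3 / 3 2 4 1 / 4 1 3 2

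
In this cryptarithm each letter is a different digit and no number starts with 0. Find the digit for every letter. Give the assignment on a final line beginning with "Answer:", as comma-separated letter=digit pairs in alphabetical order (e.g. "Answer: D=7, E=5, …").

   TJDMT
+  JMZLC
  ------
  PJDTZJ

Step 1. [P] the sum has 6 digits but both addends have 5; that extra leading digit P is the final carry, namely 1 ⇒ P=1.
Step 2. [col 1: T + C ≡ J (mod 10)] several values work for T in column 1 (T + C ≡ J (mod 10), carry-in 0); try T=9. So T=9.
Step 3. [col 1: T + C ≡ J (mod 10)] several values work for C in column 1 (T + C ≡ J (mod 10), carry-in 0); try C=5 ⇒ C=5.
Step 4. [col 1: T + C ≡ J (mod 10)] column 1 reads T+C+carry(0)=J with T=9, C=5; with digits 1,5,9 already taken and all letters distinct, the only value for J is 4, so J=4.
Step 5. [col 2: M + L ≡ Z (mod 10)] column 2 (M + L ≡ Z (mod 10), carry-in 1) doesn't pin L yet; pick L=7 and continue ⇒ L=7.
Step 6. [col 2: M + L ≡ Z (mod 10)] Z=6 is one option consistent with column 2 (M + L ≡ Z (mod 10), carry-in 1) — take it. So Z=6.
Step 7. [col 2: M + L ≡ Z (mod 10)] in column 2 we have M+L≡Z with carry-in 1; given L=7, Z=6 and digits 1,4,5,6,7,9 already taken and all letters distinct, that pins M to 8. So M=8.
Step 8. [col 3: D + Z ≡ T (mod 10)] from column 3 (Z=6, T=9, carry-in 1, digits 1,4,5,6,7,8,9 already taken and all letters distinct): D must equal 2, so D=2.

Answer: C=5, D=2, J=4, L=7, M=8, P=1, T=9, Z=6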